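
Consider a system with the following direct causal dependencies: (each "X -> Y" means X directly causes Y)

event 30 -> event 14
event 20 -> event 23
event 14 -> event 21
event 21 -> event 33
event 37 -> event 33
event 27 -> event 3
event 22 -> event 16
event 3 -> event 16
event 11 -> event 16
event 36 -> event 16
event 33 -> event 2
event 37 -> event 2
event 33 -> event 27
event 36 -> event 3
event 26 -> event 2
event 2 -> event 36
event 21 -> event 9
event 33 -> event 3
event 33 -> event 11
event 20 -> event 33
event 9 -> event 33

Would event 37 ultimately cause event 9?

Event 37 leads to event 33, event 27, event 2, event 36, event 11, event 3, event 16; event 9 is not among them.

No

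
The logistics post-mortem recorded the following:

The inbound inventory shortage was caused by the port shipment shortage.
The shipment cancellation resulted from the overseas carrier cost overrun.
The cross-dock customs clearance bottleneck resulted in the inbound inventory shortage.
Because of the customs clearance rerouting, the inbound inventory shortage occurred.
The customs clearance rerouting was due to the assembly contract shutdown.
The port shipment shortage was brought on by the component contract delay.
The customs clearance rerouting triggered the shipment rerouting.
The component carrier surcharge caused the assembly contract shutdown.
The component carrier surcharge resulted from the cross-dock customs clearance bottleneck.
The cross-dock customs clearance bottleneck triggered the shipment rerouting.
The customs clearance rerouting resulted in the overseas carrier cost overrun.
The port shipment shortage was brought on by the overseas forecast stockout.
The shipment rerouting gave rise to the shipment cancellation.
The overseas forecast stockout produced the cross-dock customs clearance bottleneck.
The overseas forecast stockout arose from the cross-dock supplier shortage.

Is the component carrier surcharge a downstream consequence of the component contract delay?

No

The component contract delay leads to the port shipment shortage, the inbound inventory shortage; the component carrier surcharge is not among them.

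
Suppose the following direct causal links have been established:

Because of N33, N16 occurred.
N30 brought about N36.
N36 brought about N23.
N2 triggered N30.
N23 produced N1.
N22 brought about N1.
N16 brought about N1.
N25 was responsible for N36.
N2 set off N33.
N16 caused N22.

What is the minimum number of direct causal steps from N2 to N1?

3

Shortest chain: N2 → N33 → N16 → N1.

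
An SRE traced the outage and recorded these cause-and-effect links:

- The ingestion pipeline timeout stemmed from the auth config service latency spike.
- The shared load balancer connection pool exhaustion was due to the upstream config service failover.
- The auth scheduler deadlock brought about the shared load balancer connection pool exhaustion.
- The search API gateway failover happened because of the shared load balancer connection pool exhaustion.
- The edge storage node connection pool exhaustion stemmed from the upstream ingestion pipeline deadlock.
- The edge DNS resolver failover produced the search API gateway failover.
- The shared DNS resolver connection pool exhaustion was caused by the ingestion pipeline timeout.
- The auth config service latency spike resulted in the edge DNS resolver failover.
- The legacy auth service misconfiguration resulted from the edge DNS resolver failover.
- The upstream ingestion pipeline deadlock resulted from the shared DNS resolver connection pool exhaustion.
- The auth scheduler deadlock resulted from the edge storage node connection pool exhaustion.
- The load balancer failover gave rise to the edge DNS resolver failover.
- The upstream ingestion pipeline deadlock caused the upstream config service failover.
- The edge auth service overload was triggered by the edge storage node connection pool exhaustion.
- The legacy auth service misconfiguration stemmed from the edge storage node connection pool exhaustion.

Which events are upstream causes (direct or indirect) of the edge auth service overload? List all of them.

the auth config service latency spike, the edge storage node connection pool exhaustion, the ingestion pipeline timeout, the shared DNS resolver connection pool exhaustion, the upstream ingestion pipeline deadlock

Immediate cause of the edge auth service overload: the edge storage node connection pool exhaustion.
Further upstream: the auth config service latency spike, the ingestion pipeline timeout, the shared DNS resolver connection pool exhaustion, the upstream ingestion pipeline deadlock.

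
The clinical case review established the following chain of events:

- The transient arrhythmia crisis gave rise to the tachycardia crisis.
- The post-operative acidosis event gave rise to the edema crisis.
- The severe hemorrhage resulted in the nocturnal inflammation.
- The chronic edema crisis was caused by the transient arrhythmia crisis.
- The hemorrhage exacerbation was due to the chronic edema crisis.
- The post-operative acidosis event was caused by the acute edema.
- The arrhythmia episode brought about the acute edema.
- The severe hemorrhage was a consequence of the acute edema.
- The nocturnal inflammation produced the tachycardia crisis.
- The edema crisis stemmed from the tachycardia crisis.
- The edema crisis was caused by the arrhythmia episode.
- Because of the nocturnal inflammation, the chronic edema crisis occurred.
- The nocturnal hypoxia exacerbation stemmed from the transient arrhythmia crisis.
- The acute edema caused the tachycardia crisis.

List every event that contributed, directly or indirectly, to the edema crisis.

Immediate causes of the edema crisis: the arrhythmia episode, the post-operative acidosis event, the tachycardia crisis.
Further upstream: the transient arrhythmia crisis, the acute edema, the severe hemorrhage, the nocturnal inflammation.

the acute edema, the arrhythmia episode, the nocturnal inflammation, the post-operative acidosis event, the severe hemorrhage, the tachycardia crisis, the transient arrhythmia crisis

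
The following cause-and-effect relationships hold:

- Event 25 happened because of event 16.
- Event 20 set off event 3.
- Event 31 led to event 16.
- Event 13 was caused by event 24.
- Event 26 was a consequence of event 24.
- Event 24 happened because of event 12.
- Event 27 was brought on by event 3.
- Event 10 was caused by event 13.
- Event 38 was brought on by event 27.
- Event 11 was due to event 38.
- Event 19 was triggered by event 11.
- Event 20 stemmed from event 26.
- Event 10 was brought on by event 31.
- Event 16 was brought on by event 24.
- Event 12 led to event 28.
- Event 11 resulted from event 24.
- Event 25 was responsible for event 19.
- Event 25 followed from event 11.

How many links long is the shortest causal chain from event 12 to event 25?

Shortest chain: event 12 → event 24 → event 11 → event 25.

3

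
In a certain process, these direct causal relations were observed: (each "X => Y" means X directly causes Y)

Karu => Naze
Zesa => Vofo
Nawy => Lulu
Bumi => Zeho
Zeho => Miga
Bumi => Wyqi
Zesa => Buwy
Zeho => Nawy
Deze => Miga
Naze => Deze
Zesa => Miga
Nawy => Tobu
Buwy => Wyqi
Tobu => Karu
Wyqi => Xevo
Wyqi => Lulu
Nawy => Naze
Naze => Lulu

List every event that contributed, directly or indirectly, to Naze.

Immediate causes of Naze: Nawy, Karu.
Further upstream: Bumi, Zeho, Tobu.

Bumi, Karu, Nawy, Tobu, Zeho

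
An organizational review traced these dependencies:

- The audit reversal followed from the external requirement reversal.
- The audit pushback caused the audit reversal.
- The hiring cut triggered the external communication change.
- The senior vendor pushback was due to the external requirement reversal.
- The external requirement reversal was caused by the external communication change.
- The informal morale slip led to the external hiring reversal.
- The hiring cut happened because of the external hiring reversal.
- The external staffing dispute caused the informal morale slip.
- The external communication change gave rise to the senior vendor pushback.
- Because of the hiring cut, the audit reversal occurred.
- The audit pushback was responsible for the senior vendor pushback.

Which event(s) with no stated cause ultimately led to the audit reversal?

the audit pushback, the external staffing dispute

Tracing upstream from the audit reversal: the audit reversal ← the hiring cut ← the external hiring reversal ← the informal morale slip ← the external staffing dispute.
A separate upstream branch: the audit reversal ← the audit pushback.
Each of those chain origins has no stated cause.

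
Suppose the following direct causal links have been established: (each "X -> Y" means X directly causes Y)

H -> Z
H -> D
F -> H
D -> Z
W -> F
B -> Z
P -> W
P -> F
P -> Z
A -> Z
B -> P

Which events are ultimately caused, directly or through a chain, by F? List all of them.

Direct effects: H.
2 steps out: D, Z.
Not reachable from it: B, P, W, A.

D, H, Z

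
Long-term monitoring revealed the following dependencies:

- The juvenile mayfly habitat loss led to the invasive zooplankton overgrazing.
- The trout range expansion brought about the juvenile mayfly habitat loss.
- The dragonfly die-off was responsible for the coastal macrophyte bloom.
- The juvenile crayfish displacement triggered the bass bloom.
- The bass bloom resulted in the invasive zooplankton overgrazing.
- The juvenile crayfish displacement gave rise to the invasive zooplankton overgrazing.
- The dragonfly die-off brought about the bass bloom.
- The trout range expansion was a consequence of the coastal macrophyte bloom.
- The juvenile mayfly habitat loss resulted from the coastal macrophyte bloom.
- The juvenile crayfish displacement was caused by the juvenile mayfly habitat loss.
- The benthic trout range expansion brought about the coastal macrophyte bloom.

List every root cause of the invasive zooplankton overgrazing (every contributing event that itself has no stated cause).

Tracing upstream from the invasive zooplankton overgrazing: the invasive zooplankton overgrazing ← the bass bloom ← the dragonfly die-off.
A separate upstream branch: the invasive zooplankton overgrazing ← the juvenile mayfly habitat loss ← the coastal macrophyte bloom ← the benthic trout range expansion.
Each of those chain origins has no stated cause.

the benthic trout range expansion, the dragonfly die-off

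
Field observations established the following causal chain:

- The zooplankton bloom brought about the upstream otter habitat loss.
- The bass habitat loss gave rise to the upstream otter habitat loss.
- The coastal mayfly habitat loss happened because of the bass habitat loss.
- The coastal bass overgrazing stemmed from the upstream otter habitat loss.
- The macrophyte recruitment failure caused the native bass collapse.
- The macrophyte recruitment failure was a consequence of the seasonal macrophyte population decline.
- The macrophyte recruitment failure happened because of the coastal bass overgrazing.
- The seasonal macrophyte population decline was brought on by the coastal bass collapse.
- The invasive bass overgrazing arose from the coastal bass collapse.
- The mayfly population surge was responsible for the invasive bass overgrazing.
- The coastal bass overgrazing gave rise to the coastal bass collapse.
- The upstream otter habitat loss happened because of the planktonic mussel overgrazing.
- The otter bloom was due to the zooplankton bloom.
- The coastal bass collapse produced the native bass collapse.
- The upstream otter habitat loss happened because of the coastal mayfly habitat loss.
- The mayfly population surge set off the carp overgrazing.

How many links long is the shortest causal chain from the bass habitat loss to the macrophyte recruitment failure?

Shortest chain: the bass habitat loss → the upstream otter habitat loss → the coastal bass overgrazing → the macrophyte recruitment failure.

3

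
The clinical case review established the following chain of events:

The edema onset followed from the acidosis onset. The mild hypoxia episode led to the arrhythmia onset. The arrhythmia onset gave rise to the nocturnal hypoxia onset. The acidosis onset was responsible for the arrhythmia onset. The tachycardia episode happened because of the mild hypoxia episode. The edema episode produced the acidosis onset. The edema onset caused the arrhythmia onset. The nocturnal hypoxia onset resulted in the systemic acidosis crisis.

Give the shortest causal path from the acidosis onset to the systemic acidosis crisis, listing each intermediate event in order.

the acidosis onset → the arrhythmia onset
the arrhythmia onset → the nocturnal hypoxia onset
the nocturnal hypoxia onset → the systemic acidosis crisis
Length: 3 steps.

the acidosis onset → the arrhythmia onset → the nocturnal hypoxia onset → the systemic acidosis crisis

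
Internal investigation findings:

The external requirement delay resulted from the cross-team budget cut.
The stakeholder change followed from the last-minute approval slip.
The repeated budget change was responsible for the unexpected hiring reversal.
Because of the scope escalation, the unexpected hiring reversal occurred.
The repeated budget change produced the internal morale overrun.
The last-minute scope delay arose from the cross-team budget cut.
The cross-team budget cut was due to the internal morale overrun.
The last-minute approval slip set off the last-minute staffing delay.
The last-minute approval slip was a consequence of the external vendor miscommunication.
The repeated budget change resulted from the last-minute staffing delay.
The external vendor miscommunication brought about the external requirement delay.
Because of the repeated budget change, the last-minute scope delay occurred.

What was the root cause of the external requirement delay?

Tracing upstream from the external requirement delay: the external requirement delay ← the external vendor miscommunication.
The external vendor miscommunication has no stated cause, so it is the root.

the external vendor miscommunication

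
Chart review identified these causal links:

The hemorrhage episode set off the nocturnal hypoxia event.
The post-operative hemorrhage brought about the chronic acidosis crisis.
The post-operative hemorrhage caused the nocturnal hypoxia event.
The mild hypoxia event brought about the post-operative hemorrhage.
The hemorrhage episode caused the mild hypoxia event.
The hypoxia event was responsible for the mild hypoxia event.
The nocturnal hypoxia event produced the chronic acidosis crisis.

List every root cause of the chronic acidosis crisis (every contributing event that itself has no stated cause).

the hemorrhage episode, the hypoxia event

Tracing upstream from the chronic acidosis crisis: the chronic acidosis crisis ← the nocturnal hypoxia event ← the hemorrhage episode.
A separate upstream branch: the chronic acidosis crisis ← the post-operative hemorrhage ← the mild hypoxia event ← the hypoxia event.
Each of those chain origins has no stated cause.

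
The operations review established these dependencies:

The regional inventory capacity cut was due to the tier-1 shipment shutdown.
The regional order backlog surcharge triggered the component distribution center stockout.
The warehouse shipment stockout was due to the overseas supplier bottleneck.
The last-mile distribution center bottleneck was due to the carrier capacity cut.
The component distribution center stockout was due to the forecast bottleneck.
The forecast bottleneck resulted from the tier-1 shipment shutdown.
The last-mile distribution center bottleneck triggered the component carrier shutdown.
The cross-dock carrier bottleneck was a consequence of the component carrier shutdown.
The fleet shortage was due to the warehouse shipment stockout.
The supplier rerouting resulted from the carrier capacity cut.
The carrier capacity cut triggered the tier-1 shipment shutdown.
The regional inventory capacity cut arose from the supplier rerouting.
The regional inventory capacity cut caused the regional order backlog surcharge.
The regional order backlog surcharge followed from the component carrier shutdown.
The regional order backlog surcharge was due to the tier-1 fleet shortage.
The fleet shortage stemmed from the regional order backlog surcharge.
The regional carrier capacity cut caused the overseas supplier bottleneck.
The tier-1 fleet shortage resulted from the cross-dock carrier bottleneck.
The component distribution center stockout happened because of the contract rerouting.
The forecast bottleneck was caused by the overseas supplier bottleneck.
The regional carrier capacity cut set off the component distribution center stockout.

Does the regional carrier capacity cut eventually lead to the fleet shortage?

Yes

There is a causal chain: the regional carrier capacity cut → the overseas supplier bottleneck → the warehouse shipment stockout → the fleet shortage.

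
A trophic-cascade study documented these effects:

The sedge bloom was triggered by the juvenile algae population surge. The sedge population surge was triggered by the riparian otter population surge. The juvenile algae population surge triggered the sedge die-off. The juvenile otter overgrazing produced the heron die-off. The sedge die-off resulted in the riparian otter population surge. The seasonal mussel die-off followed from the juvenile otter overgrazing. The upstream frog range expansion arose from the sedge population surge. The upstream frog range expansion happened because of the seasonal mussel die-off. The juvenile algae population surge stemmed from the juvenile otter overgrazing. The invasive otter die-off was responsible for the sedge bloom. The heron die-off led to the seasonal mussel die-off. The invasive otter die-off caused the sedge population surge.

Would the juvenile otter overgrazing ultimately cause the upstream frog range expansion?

Yes

There is a causal chain: the juvenile otter overgrazing → the seasonal mussel die-off → the upstream frog range expansion.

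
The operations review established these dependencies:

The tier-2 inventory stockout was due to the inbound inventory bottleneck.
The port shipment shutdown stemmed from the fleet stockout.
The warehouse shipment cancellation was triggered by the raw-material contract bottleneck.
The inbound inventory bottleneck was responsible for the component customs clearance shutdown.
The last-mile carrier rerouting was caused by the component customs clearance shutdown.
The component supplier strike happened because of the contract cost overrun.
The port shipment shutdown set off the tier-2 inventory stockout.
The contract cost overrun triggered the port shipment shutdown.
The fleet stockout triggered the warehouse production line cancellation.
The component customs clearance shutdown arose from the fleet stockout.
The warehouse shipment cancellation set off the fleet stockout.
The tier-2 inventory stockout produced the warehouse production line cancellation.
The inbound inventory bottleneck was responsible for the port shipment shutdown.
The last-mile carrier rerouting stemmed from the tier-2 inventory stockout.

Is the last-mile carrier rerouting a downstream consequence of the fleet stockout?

Yes

There is a causal chain: the fleet stockout → the component customs clearance shutdown → the last-mile carrier rerouting.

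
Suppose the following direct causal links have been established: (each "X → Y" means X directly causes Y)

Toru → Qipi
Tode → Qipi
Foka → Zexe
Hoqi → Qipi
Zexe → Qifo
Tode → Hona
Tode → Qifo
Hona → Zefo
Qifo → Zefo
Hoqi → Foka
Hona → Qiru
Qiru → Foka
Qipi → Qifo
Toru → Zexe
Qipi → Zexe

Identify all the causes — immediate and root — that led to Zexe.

Immediate causes of Zexe: Foka, Toru, Qipi.
Further upstream: Hoqi, Tode, Hona, Qiru.

Foka, Hona, Hoqi, Qipi, Qiru, Tode, Toru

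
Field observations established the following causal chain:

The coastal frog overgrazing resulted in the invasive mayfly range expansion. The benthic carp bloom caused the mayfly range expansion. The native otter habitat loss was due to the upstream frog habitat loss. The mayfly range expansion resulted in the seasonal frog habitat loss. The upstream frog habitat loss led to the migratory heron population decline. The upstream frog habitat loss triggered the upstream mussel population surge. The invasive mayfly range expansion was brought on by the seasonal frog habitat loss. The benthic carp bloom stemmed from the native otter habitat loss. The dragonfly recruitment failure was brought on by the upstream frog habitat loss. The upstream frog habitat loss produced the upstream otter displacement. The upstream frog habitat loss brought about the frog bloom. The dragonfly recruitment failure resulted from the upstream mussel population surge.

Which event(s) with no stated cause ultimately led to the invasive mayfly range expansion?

Tracing upstream from the invasive mayfly range expansion: the invasive mayfly range expansion ← the seasonal frog habitat loss ← the mayfly range expansion ← the benthic carp bloom ← the native otter habitat loss ← the upstream frog habitat loss.
A separate upstream branch: the invasive mayfly range expansion ← the coastal frog overgrazing.
Each of those chain origins has no stated cause.

the coastal frog overgrazing, the upstream frog habitat loss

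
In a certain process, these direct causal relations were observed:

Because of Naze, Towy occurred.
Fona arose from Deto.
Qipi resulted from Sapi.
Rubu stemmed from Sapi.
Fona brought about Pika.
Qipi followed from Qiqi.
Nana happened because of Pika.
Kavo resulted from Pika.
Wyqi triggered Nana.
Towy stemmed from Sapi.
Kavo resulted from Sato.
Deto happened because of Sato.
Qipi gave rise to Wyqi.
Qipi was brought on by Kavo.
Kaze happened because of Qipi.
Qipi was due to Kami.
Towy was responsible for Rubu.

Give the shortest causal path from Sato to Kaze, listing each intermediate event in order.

Sato → Kavo → Qipi → Kaze

Sato → Kavo
Kavo → Qipi
Qipi → Kaze
Length: 3 steps.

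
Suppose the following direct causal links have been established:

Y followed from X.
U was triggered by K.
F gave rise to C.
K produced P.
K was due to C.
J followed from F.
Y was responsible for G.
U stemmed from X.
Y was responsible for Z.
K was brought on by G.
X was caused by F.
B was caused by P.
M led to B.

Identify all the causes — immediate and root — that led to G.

Immediate cause of G: Y.
Further upstream: F, X.

F, X, Y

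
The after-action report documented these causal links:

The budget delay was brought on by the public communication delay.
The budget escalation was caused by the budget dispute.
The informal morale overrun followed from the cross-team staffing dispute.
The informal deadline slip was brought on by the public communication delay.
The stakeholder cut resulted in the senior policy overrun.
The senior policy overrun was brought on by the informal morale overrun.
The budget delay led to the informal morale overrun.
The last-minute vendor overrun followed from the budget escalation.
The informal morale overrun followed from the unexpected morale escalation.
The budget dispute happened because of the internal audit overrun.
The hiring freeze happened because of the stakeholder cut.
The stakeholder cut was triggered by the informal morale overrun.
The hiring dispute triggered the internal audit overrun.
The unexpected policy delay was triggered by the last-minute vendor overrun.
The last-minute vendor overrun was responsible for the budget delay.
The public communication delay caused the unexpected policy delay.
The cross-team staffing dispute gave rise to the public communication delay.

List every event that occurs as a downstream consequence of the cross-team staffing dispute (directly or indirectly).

the budget delay, the hiring freeze, the informal deadline slip, the informal morale overrun, the public communication delay, the senior policy overrun, the stakeholder cut, the unexpected policy delay

Direct effects: the public communication delay, the informal morale overrun.
2 steps out: the informal deadline slip, the budget delay, the unexpected policy delay, the stakeholder cut, the senior policy overrun.
3 steps out: the hiring freeze.
Not reachable from it: the hiring dispute, the internal audit overrun, the budget dispute, the unexpected morale escalation, the budget escalation, the last-minute vendor overrun.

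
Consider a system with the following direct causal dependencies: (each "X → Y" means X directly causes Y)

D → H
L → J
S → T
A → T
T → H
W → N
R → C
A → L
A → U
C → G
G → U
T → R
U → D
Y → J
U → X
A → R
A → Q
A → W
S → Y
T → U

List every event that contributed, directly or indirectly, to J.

Immediate causes of J: Y, L.
Further upstream: A, S.

A, L, S, Y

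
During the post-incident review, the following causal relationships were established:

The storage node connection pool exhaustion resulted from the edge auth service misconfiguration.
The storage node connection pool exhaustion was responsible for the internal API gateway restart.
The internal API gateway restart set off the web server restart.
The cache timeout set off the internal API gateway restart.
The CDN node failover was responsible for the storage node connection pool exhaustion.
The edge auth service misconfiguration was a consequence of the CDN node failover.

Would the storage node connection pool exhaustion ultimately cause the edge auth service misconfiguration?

No

The storage node connection pool exhaustion leads to the internal API gateway restart, the web server restart; the edge auth service misconfiguration is not among them.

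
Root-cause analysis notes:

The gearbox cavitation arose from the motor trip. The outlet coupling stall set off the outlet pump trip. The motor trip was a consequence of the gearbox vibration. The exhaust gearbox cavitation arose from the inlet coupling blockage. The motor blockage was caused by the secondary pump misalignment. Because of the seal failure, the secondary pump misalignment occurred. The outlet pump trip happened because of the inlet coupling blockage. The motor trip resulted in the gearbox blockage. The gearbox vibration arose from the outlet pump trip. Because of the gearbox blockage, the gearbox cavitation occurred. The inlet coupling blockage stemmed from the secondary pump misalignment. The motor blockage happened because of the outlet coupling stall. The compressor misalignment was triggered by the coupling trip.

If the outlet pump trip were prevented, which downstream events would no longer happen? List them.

the gearbox blockage, the gearbox cavitation, the gearbox vibration, the motor trip

Downstream of the outlet pump trip: the gearbox vibration, the motor trip, the gearbox blockage, the gearbox cavitation.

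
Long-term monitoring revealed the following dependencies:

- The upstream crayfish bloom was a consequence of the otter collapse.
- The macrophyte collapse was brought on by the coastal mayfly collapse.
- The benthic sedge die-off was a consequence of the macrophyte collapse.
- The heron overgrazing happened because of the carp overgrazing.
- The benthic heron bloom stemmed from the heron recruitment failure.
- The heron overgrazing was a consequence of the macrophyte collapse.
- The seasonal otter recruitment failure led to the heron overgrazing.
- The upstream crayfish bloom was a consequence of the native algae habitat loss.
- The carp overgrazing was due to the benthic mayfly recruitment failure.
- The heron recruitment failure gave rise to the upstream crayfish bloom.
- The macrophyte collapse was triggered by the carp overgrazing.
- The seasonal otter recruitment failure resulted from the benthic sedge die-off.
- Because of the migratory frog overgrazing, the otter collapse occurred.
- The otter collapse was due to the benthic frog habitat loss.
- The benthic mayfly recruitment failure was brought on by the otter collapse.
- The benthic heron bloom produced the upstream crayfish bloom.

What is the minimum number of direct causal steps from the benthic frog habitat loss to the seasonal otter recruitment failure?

Shortest chain: the benthic frog habitat loss → the otter collapse → the benthic mayfly recruitment failure → the carp overgrazing → the macrophyte collapse → the benthic sedge die-off → the seasonal otter recruitment failure.

6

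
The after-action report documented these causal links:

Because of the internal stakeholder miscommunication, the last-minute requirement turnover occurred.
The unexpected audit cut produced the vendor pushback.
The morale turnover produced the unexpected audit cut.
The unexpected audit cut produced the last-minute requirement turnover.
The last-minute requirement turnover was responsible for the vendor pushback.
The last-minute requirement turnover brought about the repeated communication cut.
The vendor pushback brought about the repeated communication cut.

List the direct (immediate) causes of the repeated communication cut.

Upstream contributors include the morale turnover, the unexpected audit cut, the internal stakeholder miscommunication, but only the last-minute requirement turnover, the vendor pushback feed directly into the repeated communication cut.

the last-minute requirement turnover, the vendor pushback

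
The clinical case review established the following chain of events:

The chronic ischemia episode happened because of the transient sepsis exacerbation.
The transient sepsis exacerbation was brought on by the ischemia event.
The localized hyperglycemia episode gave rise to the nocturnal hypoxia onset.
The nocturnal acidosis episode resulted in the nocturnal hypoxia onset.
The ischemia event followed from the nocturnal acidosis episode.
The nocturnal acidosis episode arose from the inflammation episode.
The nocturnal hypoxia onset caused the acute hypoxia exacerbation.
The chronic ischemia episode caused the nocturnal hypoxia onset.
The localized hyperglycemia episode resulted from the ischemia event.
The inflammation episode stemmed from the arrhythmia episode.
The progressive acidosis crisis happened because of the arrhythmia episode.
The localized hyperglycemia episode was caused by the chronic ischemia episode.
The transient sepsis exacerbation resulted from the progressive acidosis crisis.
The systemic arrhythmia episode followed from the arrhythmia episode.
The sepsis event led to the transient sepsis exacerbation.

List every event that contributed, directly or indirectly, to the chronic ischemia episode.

the arrhythmia episode, the inflammation episode, the ischemia event, the nocturnal acidosis episode, the progressive acidosis crisis, the sepsis event, the transient sepsis exacerbation

Immediate cause of the chronic ischemia episode: the transient sepsis exacerbation.
Further upstream: the arrhythmia episode, the inflammation episode, the progressive acidosis crisis, the nocturnal acidosis episode, the ischemia event, the sepsis event.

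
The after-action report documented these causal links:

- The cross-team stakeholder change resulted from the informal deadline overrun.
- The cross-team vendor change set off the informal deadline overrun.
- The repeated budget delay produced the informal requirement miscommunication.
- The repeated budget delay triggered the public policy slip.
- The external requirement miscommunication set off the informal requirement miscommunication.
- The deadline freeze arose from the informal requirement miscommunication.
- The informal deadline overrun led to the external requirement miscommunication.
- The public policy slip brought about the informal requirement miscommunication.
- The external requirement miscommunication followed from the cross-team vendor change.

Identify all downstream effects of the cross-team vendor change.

the cross-team stakeholder change, the deadline freeze, the external requirement miscommunication, the informal deadline overrun, the informal requirement miscommunication

Direct effects: the informal deadline overrun, the external requirement miscommunication.
2 steps out: the cross-team stakeholder change, the informal requirement miscommunication.
3 steps out: the deadline freeze.
Not reachable from it: the repeated budget delay, the public policy slip.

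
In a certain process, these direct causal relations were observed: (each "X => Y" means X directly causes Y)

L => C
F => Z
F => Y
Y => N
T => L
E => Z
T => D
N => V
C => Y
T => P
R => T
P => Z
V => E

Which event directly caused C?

Upstream contributors include R, T, but only L feeds directly into C.

L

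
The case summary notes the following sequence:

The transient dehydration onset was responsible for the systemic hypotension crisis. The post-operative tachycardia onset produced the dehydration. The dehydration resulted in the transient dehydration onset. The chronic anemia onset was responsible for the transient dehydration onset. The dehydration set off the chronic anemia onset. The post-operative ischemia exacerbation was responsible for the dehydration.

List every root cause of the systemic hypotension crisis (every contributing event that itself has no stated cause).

Tracing upstream from the systemic hypotension crisis: the systemic hypotension crisis ← the transient dehydration onset ← the dehydration ← the post-operative ischemia exacerbation.
A separate upstream branch: the systemic hypotension crisis ← the transient dehydration onset ← the dehydration ← the post-operative tachycardia onset.
Each of those chain origins has no stated cause.

the post-operative ischemia exacerbation, the post-operative tachycardia onset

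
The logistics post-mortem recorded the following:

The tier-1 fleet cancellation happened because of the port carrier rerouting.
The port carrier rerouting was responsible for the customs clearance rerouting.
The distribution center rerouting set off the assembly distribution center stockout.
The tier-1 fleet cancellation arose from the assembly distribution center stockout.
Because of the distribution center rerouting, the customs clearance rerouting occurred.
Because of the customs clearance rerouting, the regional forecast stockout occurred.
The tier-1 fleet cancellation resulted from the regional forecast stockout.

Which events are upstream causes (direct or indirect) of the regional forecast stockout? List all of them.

the customs clearance rerouting, the distribution center rerouting, the port carrier rerouting

Immediate cause of the regional forecast stockout: the customs clearance rerouting.
Further upstream: the distribution center rerouting, the port carrier rerouting.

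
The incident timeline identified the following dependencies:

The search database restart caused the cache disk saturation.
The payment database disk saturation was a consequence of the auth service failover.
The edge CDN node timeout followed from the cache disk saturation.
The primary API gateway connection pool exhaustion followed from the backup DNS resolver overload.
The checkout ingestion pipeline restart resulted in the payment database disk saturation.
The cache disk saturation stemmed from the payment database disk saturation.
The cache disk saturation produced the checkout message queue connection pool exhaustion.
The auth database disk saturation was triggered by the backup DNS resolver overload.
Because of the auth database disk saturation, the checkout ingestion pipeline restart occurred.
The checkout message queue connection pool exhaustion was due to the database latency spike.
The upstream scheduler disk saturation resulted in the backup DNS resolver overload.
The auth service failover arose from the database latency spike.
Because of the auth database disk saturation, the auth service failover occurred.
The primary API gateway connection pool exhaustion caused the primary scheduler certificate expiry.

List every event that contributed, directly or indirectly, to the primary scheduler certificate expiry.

the backup DNS resolver overload, the primary API gateway connection pool exhaustion, the upstream scheduler disk saturation

Immediate cause of the primary scheduler certificate expiry: the primary API gateway connection pool exhaustion.
Further upstream: the upstream scheduler disk saturation, the backup DNS resolver overload.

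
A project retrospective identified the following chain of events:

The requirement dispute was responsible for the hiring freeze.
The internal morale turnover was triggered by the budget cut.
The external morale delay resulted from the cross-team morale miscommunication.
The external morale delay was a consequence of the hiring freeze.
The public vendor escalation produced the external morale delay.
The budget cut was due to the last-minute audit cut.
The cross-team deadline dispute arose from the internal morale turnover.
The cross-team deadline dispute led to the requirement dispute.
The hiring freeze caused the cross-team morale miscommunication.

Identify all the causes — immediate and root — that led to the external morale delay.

Immediate causes of the external morale delay: the public vendor escalation, the hiring freeze, the cross-team morale miscommunication.
Further upstream: the last-minute audit cut, the budget cut, the internal morale turnover, the cross-team deadline dispute, the requirement dispute.

the budget cut, the cross-team deadline dispute, the cross-team morale miscommunication, the hiring freeze, the internal morale turnover, the last-minute audit cut, the public vendor escalation, the requirement dispute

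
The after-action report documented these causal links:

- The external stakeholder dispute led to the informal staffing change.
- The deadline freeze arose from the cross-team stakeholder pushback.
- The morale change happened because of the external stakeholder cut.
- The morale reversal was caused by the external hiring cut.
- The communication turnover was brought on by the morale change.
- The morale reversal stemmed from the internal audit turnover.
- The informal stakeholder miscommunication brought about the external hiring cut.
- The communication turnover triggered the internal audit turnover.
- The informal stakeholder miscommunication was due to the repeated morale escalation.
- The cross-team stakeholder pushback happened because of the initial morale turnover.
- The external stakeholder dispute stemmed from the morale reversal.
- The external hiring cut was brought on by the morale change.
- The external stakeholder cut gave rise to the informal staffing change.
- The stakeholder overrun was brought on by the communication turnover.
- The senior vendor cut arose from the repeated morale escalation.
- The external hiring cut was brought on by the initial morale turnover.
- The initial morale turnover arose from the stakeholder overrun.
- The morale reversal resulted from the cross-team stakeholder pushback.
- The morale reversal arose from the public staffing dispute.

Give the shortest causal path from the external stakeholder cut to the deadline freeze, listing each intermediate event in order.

the external stakeholder cut → the morale change
the morale change → the communication turnover
the communication turnover → the stakeholder overrun
the stakeholder overrun → the initial morale turnover
the initial morale turnover → the cross-team stakeholder pushback
the cross-team stakeholder pushback → the deadline freeze
Length: 6 steps.

the external stakeholder cut → the morale change → the communication turnover → the stakeholder overrun → the initial morale turnover → the cross-team stakeholder pushback → the deadline freeze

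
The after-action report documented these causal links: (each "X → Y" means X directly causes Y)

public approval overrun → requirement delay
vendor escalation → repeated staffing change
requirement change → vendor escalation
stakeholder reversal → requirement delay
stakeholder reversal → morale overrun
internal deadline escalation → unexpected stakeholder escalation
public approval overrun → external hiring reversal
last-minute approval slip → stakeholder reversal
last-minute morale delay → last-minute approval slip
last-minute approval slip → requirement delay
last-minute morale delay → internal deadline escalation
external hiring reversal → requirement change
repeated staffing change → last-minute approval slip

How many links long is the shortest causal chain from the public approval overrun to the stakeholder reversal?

Shortest chain: the public approval overrun → the external hiring reversal → the requirement change → the vendor escalation → the repeated staffing change → the last-minute approval slip → the stakeholder reversal.

6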